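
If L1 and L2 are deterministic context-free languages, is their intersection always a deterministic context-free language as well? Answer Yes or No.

No

DCFLs are closed under complement (normalise the DPDA to read all of its input, then flip the verdict). If they were also closed under intersection, De Morgan would make them closed under union; but {aⁿbⁿ : n≥0} and {aⁿb²ⁿ : n≥0} are DCFLs (push the a's; pop one per b, respectively one per two b's) whose union no deterministic PDA accepts: a DPDA for it would have a single run on aⁿb²ⁿ, accepting after the prefix aⁿbⁿ and accepting again after n more b's; an ordinary PDA that simulates it on a's and b's and, at any moment when it is accepting, may switch to reading only a fresh letter c while feeding each c to the simulation as a b, would accept aⁱbʲcᵏ (k≥1) exactly when both aⁱbʲ and aⁱbʲ⁺ᵏ are in the language, i.e. its language intersected with the regular set a*b*c⁺ would be exactly {aⁿbⁿcⁿ : n≥1} — impossible, since context-free languages are closed under intersection with regular sets and {aⁿbⁿcⁿ} is not context-free.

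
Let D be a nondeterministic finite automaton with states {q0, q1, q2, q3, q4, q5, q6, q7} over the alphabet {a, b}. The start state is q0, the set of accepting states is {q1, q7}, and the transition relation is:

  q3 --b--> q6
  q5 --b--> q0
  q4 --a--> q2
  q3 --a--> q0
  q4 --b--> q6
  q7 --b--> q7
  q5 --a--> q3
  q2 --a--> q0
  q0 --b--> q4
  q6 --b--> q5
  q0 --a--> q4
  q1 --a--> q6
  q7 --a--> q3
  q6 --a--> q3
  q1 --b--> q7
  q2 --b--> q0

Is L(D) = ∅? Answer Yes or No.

Yes

The states reachable from the start state are {q0, q2, q3, q4, q5, q6}.
None of the accepting states {q1, q7} is reachable, so no string is accepted and L(D) = ∅.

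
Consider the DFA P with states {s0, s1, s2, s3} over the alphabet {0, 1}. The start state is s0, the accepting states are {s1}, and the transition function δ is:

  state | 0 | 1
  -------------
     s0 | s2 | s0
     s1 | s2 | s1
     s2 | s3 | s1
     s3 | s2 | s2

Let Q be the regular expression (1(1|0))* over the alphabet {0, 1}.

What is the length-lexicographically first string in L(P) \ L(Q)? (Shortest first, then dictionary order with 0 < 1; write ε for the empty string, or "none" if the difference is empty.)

The string 01 is accepted by P but not by Q.
No shorter string lies in the difference, and 01 is the lexicographically first length-2 string in L(P) \ L(Q).

01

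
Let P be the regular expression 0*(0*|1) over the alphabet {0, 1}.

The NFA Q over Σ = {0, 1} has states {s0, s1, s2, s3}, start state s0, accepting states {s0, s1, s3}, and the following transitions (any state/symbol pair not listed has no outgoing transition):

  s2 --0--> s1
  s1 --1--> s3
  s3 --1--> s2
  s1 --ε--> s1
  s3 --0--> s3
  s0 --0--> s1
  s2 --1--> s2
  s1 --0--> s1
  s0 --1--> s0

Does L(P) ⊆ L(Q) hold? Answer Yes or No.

Yes

Converting the expression P to a DFA (subset construction, then merging equivalent states) gives the minimal DFA with states {p0, p1, p2}, start state p0, accepting states {p0, p1} and transitions p0: 0→p0, 1→p1; p1: 0→p2, 1→p2; p2: 0→p2, 1→p2.
Exploring the product automaton P × Q from the start pair (p0, s0), following both machines on each input symbol, reaches 8 state pairs: (p0, s0), (p0, s1), (p1, s0), (p1, s3), (p2, s1), (p2, s0), (p2, s3), (p2, s2).
P accepts in {p0, p1} and Q accepts in {s0, s1, s3}. The reachable pairs whose P-component is accepting are (p0, s0), (p0, s1), (p1, s0), (p1, s3); in each of them the Q-component is accepting too, so the product for L(P) \ L(Q) (P-component accepting, Q-component rejecting) has no reachable accepting pair and the difference is empty.
Hence every string in L(P) is also in L(Q).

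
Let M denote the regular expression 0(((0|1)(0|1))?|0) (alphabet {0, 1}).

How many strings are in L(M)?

The expression has no Kleene star, so L(M) is finite. Expanding the alternatives gives {0, 00, 000, 001, 010, 011}.
That is 1 of length 1, 1 of length 2, 4 of length 3: 6 strings in all.

6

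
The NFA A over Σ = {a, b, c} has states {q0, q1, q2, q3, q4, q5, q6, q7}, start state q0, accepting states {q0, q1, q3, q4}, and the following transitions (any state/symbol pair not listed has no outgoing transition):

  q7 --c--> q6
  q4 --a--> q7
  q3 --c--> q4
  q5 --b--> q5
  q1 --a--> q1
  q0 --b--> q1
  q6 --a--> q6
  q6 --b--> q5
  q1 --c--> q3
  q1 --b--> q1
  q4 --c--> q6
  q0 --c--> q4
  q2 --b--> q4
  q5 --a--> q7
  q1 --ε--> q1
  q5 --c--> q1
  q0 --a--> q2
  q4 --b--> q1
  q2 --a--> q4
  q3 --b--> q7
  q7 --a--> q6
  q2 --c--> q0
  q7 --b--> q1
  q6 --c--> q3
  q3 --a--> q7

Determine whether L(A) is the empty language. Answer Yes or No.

The empty string ε is accepted: the run q0 ends in the accepting state q0.
Since at least one string is accepted, L(A) is not empty.

No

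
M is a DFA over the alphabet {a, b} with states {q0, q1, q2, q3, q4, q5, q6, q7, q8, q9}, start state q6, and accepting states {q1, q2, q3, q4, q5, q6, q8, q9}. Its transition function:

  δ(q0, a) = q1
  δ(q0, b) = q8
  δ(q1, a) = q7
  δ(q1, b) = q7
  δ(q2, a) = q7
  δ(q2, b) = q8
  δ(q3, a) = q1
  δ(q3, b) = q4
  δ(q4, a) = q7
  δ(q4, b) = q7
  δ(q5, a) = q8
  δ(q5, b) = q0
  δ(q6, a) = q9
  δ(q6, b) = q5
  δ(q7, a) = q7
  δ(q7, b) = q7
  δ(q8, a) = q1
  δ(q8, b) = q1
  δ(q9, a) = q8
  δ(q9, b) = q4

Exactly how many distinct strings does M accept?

The useful subgraph on states {q0, q1, q4, q5, q6, q8, q9} is acyclic, so L(M) is finite; the longest accepting path visits 5 useful states, giving maximum string length 4.
Counting accepting paths from q6 by length: 1 of length 0, 2 of length 1, 3 of length 2, 6 of length 3, 2 of length 4. Total 14.

14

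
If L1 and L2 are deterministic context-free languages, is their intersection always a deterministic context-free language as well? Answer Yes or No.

No

DCFLs are closed under complement (normalise the DPDA to read all of its input, then flip the verdict). If they were also closed under intersection, De Morgan would make them closed under union; but {aⁿbⁿ : n≥0} and {aⁿb²ⁿ : n≥0} are DCFLs (push the a's; pop one per b, respectively one per two b's) whose union no deterministic PDA accepts: a DPDA for it would have a single run on aⁿb²ⁿ, accepting after the prefix aⁿbⁿ and accepting again after n more b's; an ordinary PDA that simulates it on a's and b's and, at any moment when it is accepting, may switch to reading only a fresh letter c while feeding each c to the simulation as a b, would accept aⁱbʲcᵏ (k≥1) exactly when both aⁱbʲ and aⁱbʲ⁺ᵏ are in the language, i.e. its language intersected with the regular set a*b*c⁺ would be exactly {aⁿbⁿcⁿ : n≥1} — impossible, since context-free languages are closed under intersection with regular sets and {aⁿbⁿcⁿ} is not context-free.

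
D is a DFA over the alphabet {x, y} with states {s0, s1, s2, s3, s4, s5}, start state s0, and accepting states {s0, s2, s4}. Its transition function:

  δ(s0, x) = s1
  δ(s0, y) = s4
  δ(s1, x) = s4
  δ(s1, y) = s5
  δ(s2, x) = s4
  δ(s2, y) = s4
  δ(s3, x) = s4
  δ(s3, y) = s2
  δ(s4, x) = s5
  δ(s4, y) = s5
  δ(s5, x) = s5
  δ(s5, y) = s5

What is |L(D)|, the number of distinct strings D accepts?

The useful subgraph on states {s0, s1, s4} is acyclic, so L(D) is finite; the longest accepting path visits 3 useful states, giving maximum string length 2.
Counting accepting paths from s0 by length: 1 of length 0, 1 of length 1, 1 of length 2. Total 3.

3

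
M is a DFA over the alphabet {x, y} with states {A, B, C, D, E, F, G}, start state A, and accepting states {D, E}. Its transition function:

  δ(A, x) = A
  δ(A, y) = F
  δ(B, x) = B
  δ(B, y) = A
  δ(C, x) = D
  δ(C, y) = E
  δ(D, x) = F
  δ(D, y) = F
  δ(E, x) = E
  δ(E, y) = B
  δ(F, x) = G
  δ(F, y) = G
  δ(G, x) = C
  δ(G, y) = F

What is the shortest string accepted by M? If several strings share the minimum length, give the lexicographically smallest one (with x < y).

yxxx

A breadth-first search from A reaches an accepting state first via the path A → F → G → C → D on input yxxx.
No string of length < 4 is accepted (BFS exhausts all shorter strings without reaching an accepting state), and yxxx is the lexicographically least accepting string of length 4.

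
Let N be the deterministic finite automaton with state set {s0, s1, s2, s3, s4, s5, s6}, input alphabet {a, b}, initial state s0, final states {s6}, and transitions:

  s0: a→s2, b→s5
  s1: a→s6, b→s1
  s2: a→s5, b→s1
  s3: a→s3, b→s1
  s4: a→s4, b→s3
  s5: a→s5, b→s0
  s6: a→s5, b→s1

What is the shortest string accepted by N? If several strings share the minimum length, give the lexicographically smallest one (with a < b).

A breadth-first search from s0 reaches an accepting state first via the path s0 → s2 → s1 → s6 on input aba.
No string of length < 3 is accepted (BFS exhausts all shorter strings without reaching an accepting state), and aba is the lexicographically least accepting string of length 3.

aba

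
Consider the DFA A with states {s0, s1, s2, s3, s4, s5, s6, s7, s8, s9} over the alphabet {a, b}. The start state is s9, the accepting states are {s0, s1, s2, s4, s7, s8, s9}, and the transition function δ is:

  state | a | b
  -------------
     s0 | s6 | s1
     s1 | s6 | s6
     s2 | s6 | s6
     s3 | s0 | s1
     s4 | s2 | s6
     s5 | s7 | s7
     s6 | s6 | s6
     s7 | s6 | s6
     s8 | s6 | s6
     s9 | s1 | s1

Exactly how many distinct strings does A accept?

The useful subgraph on states {s1, s9} is acyclic, so L(A) is finite; the longest accepting path visits 2 useful states, giving maximum string length 1.
Counting accepting paths from s9 by length: 1 of length 0, 2 of length 1. Total 3.

3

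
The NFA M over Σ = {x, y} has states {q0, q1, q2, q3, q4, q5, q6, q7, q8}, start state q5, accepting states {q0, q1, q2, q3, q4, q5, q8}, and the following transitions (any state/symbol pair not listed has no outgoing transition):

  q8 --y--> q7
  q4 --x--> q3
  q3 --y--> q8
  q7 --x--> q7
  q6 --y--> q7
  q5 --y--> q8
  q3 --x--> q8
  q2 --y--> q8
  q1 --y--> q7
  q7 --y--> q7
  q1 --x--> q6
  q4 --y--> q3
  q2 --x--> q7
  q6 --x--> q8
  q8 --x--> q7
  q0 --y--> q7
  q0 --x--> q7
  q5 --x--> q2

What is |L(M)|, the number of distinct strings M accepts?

4

The useful subgraph on states {q2, q5, q8} is acyclic, so L(M) is finite; the longest accepting path visits 3 useful states, giving maximum string length 2.
Counting accepting paths from q5 by length: 1 of length 0, 2 of length 1, 1 of length 2. Total 4.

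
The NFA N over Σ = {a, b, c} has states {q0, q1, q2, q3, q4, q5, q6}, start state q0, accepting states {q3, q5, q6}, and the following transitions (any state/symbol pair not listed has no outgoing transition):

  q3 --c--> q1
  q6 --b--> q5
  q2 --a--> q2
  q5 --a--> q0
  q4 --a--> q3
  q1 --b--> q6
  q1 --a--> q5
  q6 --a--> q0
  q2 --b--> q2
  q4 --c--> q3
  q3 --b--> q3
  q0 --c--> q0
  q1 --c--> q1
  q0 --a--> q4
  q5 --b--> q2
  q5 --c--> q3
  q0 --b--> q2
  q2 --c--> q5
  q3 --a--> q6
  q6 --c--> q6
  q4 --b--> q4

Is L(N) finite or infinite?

infinite

State q0 is reachable from the start and can reach an accepting state, and it lies on the cycle q0 → q0.
Traversing that cycle any number of times yields accepted strings of unbounded length, so the language is infinite.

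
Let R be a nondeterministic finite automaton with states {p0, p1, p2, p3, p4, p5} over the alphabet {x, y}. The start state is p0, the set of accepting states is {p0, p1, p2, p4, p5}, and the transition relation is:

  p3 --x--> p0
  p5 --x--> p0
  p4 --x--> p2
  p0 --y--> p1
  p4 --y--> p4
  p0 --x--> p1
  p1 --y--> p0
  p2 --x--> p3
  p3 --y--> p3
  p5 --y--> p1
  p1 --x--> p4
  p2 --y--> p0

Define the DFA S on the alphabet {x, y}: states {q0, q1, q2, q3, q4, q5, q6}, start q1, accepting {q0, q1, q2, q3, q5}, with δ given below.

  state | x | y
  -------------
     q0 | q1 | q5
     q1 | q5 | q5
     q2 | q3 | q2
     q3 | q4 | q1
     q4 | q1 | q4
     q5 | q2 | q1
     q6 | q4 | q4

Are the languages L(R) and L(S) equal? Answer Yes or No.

Yes

Exploring the product automaton R × S from the start pair (p0, q1), following both machines on each input symbol, reaches 5 state pairs: (p0, q1), (p1, q5), (p4, q2), (p2, q3), (p3, q4).
R accepts in {p0, p1, p2, p4, p5} and S accepts in {q0, q1, q2, q3, q5}. In every reachable pair the two components are either both accepting — (p0, q1), (p1, q5), (p4, q2), (p2, q3) — or both non-accepting, so no string is accepted by exactly one of the machines: L(R) \ L(S) and L(S) \ L(R) are both empty.
Hence every string is accepted by R iff it is accepted by S, and the two languages coincide.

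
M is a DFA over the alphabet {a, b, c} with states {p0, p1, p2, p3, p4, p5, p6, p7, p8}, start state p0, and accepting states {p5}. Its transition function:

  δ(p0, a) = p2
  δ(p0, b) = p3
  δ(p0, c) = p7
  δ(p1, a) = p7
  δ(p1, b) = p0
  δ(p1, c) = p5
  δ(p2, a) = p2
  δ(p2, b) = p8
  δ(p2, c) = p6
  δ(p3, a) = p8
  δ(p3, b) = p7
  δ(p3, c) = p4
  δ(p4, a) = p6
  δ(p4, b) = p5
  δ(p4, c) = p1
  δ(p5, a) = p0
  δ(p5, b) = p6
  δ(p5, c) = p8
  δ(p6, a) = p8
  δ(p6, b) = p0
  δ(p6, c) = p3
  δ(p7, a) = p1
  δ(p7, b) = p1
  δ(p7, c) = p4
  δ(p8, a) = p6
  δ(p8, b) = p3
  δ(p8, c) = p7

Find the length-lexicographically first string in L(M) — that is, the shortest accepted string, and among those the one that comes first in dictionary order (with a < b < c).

A breadth-first search from p0 reaches an accepting state first via the path p0 → p3 → p4 → p5 on input bcb.
No string of length < 3 is accepted (BFS exhausts all shorter strings without reaching an accepting state), and bcb is the lexicographically least accepting string of length 3.

bcb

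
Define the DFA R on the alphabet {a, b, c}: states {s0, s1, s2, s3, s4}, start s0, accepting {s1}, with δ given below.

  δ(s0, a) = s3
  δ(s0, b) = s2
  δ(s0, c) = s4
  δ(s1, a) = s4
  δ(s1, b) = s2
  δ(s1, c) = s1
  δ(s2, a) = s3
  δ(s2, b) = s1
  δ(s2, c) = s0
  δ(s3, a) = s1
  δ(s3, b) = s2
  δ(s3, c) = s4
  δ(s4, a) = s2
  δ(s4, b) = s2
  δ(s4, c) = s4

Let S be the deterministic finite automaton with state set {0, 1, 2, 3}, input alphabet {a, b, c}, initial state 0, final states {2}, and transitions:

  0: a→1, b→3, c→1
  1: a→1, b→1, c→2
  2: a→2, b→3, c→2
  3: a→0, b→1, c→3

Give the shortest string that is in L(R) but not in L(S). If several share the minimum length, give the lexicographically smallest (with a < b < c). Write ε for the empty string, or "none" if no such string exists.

The string aa is accepted by R but not by S.
No shorter string lies in the difference, and aa is the lexicographically first length-2 string in L(R) \ L(S).

aa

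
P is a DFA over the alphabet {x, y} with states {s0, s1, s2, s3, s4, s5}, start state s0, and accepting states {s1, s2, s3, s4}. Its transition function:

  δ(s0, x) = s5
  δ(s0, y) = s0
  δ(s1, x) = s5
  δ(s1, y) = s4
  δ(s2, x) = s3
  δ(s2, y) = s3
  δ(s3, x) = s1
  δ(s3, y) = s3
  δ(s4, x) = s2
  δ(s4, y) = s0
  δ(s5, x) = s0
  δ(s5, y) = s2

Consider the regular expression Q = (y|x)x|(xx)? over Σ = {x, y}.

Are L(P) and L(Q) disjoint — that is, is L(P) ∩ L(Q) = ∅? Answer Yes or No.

Yes

Converting the expression Q to a DFA (subset construction, then merging equivalent states) gives the minimal DFA with states {q0, q1, q2, q3}, start state q0, accepting states {q0, q2} and transitions q0: x→q1, y→q1; q1: x→q2, y→q3; q2: x→q3, y→q3; q3: x→q3, y→q3.
Exploring the product automaton P × Q from the start pair (s0, q0), following both machines on each input symbol, reaches 11 state pairs: (s0, q0), (s5, q1), (s0, q1), (s0, q2), (s2, q3), (s5, q2), (s0, q3), (s5, q3), (s3, q3), (s1, q3), (s4, q3).
P accepts in {s1, s2, s3, s4} and Q accepts in {q0, q2}; no reachable pair has both components accepting, so no string drives both machines to acceptance simultaneously and L(P) ∩ L(Q) = ∅.
So no string is accepted by both, and the intersection is empty.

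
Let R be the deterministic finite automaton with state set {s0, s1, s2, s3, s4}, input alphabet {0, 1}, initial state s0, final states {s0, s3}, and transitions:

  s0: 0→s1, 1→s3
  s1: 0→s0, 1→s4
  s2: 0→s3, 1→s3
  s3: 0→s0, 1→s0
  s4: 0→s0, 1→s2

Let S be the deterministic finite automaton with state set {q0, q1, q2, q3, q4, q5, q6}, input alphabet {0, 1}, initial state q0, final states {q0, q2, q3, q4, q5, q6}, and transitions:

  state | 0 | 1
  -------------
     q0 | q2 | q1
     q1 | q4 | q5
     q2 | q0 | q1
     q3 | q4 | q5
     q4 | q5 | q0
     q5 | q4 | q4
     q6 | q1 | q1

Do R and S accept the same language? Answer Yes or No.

No

The string 1 is accepted by R but rejected by S.
So L(R) ≠ L(S).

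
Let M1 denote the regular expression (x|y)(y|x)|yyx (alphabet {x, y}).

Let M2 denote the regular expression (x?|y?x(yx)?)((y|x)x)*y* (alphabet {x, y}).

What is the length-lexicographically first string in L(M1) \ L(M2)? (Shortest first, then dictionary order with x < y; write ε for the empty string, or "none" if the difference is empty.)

The string yyx is accepted by M1 but not by M2.
No shorter string lies in the difference, and yyx is the lexicographically first length-3 string in L(M1) \ L(M2).

yyx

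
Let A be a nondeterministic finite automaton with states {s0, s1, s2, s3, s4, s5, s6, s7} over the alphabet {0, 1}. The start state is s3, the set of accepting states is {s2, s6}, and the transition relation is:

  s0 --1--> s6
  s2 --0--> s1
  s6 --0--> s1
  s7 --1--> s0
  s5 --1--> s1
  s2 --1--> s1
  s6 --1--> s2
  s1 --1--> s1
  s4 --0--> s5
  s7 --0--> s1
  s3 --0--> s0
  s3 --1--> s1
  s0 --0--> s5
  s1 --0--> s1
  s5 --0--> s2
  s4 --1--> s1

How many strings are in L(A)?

3

The useful subgraph on states {s0, s2, s3, s5, s6} is acyclic, so L(A) is finite; the longest accepting path visits 4 useful states, giving maximum string length 3.
Counting accepting paths from s3 by length: 1 of length 2, 2 of length 3. Total 3.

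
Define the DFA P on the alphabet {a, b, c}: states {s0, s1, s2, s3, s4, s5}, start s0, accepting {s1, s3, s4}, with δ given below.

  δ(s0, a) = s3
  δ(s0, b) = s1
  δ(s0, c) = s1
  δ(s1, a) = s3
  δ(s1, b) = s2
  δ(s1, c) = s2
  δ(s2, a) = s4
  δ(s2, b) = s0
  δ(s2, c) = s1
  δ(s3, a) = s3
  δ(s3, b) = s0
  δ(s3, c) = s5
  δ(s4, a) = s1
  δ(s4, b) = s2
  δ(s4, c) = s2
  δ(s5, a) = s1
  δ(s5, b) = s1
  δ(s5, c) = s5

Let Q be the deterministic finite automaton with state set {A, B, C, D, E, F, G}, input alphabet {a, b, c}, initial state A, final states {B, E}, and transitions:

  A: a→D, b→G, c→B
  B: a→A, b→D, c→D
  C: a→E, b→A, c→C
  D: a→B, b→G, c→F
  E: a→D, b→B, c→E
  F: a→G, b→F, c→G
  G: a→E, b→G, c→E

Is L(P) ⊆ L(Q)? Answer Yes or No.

No

The string a is in L(P) but not in L(Q).
So L(P) ⊄ L(Q).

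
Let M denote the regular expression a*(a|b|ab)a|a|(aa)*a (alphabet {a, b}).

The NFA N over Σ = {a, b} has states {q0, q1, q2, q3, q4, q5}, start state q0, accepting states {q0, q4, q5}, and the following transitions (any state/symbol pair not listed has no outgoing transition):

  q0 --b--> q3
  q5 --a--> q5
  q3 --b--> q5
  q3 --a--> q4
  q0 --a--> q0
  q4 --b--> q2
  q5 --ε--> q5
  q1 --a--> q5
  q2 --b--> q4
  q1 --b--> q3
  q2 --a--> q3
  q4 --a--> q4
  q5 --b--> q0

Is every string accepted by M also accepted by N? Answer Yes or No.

Yes

Converting the expression M to a DFA (subset construction, then merging equivalent states) gives the minimal DFA with states {m0, m1, m2, m3, m4}, start state m0, accepting states {m1, m3} and transitions m0: a→m1, b→m2; m1: a→m1, b→m2; m2: a→m3, b→m4; m3: a→m4, b→m4; m4: a→m4, b→m4.
Exploring the product automaton M × N from the start pair (m0, q0), following both machines on each input symbol, reaches 9 state pairs: (m0, q0), (m1, q0), (m2, q3), (m3, q4), (m4, q5), (m4, q4), (m4, q2), (m4, q0), (m4, q3).
M accepts in {m1, m3} and N accepts in {q0, q4, q5}. The reachable pairs whose M-component is accepting are (m1, q0), (m3, q4); in each of them the N-component is accepting too, so the product for L(M) \ L(N) (M-component accepting, N-component rejecting) has no reachable accepting pair and the difference is empty.
Hence every string in L(M) is also in L(N).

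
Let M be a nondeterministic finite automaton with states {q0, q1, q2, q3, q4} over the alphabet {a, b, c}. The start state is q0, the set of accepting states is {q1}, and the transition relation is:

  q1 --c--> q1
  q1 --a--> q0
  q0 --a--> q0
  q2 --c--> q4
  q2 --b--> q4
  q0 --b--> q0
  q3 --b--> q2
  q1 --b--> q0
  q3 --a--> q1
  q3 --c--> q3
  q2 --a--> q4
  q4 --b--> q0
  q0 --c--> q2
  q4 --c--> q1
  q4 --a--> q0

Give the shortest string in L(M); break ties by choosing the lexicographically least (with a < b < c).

A breadth-first search from q0 reaches an accepting state first via the path q0 → q2 → q4 → q1 on input cac.
No string of length < 3 is accepted (BFS exhausts all shorter strings without reaching an accepting state), and cac is the lexicographically least accepting string of length 3.

cac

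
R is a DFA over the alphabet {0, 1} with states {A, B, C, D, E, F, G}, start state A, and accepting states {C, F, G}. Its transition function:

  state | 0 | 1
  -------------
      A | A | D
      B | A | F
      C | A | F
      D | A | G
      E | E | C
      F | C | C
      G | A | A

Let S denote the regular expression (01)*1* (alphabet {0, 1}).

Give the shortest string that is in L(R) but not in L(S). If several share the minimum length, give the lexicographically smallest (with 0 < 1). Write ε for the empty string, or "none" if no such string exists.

The string 0011 is accepted by R but not by S.
No shorter string lies in the difference, and 0011 is the lexicographically first length-4 string in L(R) \ L(S).

0011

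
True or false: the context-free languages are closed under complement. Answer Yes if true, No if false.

No

CFLs are closed under union, so if they were also closed under complement they would be closed under intersection by De Morgan (L₁ ∩ L₂ is the complement of the union of the complements). But {aⁿbⁿcᵐ} ∩ {aᵐbⁿcⁿ} = {aⁿbⁿcⁿ} is not context-free although both operands are.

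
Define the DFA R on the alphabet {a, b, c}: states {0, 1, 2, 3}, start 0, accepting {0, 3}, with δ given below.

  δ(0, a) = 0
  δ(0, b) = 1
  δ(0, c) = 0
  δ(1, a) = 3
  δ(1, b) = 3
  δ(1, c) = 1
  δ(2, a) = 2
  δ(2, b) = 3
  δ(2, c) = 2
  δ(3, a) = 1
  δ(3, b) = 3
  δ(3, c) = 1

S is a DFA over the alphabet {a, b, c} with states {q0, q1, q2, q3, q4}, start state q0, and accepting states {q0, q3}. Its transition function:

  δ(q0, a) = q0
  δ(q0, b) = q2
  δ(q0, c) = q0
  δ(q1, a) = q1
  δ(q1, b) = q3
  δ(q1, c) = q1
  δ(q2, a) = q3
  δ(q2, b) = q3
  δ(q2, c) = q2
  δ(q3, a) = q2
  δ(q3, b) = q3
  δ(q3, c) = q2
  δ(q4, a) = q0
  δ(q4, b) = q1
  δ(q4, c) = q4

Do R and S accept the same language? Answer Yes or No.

Exploring the product automaton R × S from the start pair (0, q0), following both machines on each input symbol, reaches 3 state pairs: (0, q0), (1, q2), (3, q3).
R accepts in {0, 3} and S accepts in {q0, q3}. In every reachable pair the two components are either both accepting — (0, q0), (3, q3) — or both non-accepting, so no string is accepted by exactly one of the machines: L(R) \ L(S) and L(S) \ L(R) are both empty.
Hence every string is accepted by R iff it is accepted by S, and the two languages coincide.

Yes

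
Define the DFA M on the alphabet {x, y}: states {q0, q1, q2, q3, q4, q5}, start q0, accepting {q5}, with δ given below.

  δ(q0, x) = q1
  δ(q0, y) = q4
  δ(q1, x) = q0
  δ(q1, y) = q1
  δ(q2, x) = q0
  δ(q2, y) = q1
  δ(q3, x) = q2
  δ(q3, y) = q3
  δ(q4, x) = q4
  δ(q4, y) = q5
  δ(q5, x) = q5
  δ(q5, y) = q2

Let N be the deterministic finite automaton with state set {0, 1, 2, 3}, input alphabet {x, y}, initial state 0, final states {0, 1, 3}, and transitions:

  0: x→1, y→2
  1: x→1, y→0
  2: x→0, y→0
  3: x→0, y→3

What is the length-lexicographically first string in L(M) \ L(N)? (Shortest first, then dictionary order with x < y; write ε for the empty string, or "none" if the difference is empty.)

yxy

The string yxy is accepted by M but not by N.
No shorter string lies in the difference, and yxy is the lexicographically first length-3 string in L(M) \ L(N).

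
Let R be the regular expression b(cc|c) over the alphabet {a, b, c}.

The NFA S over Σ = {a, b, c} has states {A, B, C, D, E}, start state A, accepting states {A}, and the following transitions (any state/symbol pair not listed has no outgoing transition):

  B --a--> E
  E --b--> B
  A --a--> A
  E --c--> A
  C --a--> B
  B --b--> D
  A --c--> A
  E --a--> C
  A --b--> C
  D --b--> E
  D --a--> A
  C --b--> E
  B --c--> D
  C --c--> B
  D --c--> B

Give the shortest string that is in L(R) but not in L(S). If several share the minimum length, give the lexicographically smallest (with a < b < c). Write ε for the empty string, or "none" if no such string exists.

The string bc is accepted by R but not by S.
No shorter string lies in the difference, and bc is the lexicographically first length-2 string in L(R) \ L(S).

bc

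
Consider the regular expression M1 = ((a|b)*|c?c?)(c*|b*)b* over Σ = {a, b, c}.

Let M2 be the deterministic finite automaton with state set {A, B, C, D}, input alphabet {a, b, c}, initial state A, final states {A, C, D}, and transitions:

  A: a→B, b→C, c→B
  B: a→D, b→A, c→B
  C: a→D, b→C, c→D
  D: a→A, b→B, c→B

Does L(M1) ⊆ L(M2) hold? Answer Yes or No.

No

The string a is in L(M1) but not in L(M2).
So L(M1) ⊄ L(M2).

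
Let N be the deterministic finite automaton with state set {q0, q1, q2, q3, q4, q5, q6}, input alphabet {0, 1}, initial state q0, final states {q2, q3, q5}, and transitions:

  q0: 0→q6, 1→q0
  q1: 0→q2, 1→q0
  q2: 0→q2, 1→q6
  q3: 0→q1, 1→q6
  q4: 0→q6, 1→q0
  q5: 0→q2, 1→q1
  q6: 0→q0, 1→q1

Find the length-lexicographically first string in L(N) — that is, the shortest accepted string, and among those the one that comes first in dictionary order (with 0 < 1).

A breadth-first search from q0 reaches an accepting state first via the path q0 → q6 → q1 → q2 on input 010.
No string of length < 3 is accepted (BFS exhausts all shorter strings without reaching an accepting state), and 010 is the lexicographically least accepting string of length 3.

010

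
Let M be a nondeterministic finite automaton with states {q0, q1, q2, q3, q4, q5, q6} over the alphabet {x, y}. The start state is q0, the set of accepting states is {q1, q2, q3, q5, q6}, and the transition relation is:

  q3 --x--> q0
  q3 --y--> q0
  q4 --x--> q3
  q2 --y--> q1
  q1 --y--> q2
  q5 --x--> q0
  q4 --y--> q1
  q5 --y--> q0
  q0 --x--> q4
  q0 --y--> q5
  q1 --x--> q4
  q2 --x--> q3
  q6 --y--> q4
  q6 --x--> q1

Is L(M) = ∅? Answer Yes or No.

No

The string y is accepted: the run q0 → q5 ends in the accepting state q5.
Since at least one string is accepted, L(M) is not empty.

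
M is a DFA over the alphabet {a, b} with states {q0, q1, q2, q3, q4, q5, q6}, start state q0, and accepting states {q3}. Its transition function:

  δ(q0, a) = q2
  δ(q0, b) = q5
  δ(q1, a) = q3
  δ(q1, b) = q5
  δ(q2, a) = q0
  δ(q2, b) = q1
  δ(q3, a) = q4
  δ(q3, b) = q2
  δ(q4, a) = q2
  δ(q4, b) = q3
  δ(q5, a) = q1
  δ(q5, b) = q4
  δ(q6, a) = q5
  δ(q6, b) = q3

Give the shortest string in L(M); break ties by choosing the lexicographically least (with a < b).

A breadth-first search from q0 reaches an accepting state first via the path q0 → q2 → q1 → q3 on input aba.
No string of length < 3 is accepted (BFS exhausts all shorter strings without reaching an accepting state), and aba is the lexicographically least accepting string of length 3.

aba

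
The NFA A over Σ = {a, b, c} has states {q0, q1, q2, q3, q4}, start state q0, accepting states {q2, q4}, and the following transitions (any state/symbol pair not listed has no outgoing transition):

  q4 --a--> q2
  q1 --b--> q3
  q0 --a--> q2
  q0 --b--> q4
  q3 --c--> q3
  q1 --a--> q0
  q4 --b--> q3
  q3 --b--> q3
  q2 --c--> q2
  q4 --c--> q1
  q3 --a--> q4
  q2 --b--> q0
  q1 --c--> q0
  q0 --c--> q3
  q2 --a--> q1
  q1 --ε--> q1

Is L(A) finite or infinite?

infinite

State q0 is reachable from the start and can reach an accepting state, and it lies on the cycle q0 → q2 → q0.
Traversing that cycle any number of times yields accepted strings of unbounded length, so the language is infinite.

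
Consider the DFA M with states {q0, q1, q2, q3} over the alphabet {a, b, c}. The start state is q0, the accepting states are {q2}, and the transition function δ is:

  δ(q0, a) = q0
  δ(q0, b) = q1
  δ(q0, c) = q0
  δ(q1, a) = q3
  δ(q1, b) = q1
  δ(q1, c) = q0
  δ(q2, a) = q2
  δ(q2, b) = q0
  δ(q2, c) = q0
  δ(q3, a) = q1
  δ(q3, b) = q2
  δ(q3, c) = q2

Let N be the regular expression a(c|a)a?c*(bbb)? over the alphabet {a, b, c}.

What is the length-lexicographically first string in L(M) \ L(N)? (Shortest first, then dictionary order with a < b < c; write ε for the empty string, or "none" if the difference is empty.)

bab

The string bab is accepted by M but not by N.
No shorter string lies in the difference, and bab is the lexicographically first length-3 string in L(M) \ L(N).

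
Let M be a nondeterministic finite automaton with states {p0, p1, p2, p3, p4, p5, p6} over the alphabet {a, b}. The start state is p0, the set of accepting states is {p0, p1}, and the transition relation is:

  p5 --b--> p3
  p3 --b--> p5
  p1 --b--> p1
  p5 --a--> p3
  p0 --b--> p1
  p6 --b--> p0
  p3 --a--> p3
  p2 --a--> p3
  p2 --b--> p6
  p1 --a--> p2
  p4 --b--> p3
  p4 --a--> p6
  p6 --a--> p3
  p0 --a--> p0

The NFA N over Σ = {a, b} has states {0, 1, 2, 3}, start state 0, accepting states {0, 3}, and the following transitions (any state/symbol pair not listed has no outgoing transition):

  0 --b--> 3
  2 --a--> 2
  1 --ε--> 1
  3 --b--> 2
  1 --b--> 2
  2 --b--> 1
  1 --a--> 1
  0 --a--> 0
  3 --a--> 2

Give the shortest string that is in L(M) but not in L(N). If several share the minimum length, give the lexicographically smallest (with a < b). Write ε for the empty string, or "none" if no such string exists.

The string bb is accepted by M but not by N.
No shorter string lies in the difference, and bb is the lexicographically first length-2 string in L(M) \ L(N).

bb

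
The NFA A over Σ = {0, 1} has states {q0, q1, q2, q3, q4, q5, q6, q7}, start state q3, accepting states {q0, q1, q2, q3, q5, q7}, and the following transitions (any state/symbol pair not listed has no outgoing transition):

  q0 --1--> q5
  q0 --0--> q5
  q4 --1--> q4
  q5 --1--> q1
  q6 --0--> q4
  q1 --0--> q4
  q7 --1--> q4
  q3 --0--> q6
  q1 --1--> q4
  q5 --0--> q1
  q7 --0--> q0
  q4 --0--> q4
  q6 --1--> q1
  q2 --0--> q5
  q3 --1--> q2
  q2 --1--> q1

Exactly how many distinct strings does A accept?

The useful subgraph on states {q1, q2, q3, q5, q6} is acyclic, so L(A) is finite; the longest accepting path visits 4 useful states, giving maximum string length 3.
Counting accepting paths from q3 by length: 1 of length 0, 1 of length 1, 3 of length 2, 2 of length 3. Total 7.

7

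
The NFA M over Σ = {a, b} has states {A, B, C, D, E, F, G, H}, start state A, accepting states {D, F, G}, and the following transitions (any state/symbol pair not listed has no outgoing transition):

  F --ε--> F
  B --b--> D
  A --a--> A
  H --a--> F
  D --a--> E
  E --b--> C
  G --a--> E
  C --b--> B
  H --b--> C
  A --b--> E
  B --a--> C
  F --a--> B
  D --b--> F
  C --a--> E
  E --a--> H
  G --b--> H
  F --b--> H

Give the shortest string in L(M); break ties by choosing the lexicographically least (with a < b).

baa

A breadth-first search from A reaches an accepting state first via the path A → E → H → F on input baa.
No string of length < 3 is accepted (BFS exhausts all shorter strings without reaching an accepting state), and baa is the lexicographically least accepting string of length 3.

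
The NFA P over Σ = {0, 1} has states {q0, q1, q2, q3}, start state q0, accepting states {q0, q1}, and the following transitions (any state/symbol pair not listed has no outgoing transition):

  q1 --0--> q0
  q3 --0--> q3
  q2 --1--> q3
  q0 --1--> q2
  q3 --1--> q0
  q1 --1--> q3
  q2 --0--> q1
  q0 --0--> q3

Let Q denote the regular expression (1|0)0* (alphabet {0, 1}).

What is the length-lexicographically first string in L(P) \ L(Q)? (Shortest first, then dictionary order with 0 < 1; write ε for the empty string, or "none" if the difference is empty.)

ε

The empty string ε is accepted by P but not by Q.
Since ε is the unique shortest string, it is the required witness.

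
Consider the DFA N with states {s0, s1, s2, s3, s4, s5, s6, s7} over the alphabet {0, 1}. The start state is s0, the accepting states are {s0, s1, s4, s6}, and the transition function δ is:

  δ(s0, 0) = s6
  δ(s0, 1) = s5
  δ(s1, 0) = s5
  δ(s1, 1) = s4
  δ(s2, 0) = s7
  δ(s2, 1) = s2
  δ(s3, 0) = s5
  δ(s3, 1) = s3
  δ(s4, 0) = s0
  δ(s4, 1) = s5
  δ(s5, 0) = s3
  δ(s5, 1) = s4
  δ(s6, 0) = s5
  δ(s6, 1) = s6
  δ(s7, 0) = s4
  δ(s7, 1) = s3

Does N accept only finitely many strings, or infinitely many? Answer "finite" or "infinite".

infinite

State s3 is reachable from the start and can reach an accepting state, and it lies on the cycle s3 → s3.
Traversing that cycle any number of times yields accepted strings of unbounded length, so the language is infinite.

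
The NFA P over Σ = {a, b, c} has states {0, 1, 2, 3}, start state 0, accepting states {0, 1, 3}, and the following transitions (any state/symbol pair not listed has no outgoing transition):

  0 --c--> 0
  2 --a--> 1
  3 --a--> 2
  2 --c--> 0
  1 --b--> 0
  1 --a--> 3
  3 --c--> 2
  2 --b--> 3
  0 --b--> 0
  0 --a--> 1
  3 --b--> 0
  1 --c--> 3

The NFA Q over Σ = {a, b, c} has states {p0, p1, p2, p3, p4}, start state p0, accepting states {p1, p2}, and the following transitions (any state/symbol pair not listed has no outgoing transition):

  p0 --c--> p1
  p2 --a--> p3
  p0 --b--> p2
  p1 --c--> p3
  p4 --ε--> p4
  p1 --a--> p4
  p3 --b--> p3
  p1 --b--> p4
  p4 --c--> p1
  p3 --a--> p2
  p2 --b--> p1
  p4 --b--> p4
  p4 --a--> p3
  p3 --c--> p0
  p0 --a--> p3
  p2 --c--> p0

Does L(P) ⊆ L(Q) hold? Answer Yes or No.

The empty string ε is in L(P) but not in L(Q).
So L(P) ⊄ L(Q).

No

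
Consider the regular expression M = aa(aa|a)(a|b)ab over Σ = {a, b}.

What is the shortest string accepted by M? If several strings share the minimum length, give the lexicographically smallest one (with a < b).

By inspection of the expression, no string of length less than 6 matches, and aaaaab is the lexicographically first match of length 6.

aaaaab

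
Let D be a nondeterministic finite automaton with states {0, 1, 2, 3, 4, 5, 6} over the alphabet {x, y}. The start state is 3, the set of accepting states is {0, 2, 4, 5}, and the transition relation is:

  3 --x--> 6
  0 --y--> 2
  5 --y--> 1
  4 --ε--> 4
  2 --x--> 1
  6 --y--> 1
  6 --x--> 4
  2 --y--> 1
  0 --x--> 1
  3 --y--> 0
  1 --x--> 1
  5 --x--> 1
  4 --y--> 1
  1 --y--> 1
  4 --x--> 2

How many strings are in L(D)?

The useful subgraph on states {0, 2, 3, 4, 6} is acyclic, so L(D) is finite; the longest accepting path visits 4 useful states, giving maximum string length 3.
Counting accepting paths from 3 by length: 1 of length 1, 2 of length 2, 1 of length 3. Total 4.

4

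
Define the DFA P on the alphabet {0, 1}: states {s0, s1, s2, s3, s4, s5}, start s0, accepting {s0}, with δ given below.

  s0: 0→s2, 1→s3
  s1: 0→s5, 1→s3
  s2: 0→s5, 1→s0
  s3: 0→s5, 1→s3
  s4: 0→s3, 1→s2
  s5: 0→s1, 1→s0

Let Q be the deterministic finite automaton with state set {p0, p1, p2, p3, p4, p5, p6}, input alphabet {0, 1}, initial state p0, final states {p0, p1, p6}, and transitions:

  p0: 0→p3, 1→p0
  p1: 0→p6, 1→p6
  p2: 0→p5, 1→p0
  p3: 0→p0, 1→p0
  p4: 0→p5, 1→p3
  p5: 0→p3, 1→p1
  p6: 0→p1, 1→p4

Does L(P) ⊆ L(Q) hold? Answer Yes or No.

Exploring the product automaton P × Q from the start pair (s0, p0), following both machines on each input symbol, reaches 7 state pairs: (s0, p0), (s2, p3), (s3, p0), (s5, p0), (s5, p3), (s1, p3), (s1, p0).
P accepts in {s0} and Q accepts in {p0, p1, p6}. The reachable pairs whose P-component is accepting are (s0, p0); in each of them the Q-component is accepting too, so the product for L(P) \ L(Q) (P-component accepting, Q-component rejecting) has no reachable accepting pair and the difference is empty.
Hence every string in L(P) is also in L(Q).

Yes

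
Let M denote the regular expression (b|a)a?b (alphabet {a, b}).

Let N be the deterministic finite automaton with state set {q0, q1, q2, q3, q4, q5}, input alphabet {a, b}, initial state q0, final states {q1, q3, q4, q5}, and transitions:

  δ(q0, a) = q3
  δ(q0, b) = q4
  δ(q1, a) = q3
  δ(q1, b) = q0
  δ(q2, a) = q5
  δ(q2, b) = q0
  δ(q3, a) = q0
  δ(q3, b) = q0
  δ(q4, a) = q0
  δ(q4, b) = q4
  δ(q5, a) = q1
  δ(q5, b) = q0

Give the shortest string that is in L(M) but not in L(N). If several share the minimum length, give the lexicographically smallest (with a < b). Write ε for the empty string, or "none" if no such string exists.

The string ab is accepted by M but not by N.
No shorter string lies in the difference, and ab is the lexicographically first length-2 string in L(M) \ L(N).

ab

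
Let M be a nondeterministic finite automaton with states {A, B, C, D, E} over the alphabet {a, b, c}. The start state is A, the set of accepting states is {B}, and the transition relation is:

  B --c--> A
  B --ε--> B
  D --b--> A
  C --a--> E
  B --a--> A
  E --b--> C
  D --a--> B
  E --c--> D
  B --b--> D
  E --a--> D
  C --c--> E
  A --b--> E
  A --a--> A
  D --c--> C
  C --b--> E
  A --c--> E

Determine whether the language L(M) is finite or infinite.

State A is reachable from the start and can reach an accepting state, and it lies on the cycle A → A.
Traversing that cycle any number of times yields accepted strings of unbounded length, so the language is infinite.

infinite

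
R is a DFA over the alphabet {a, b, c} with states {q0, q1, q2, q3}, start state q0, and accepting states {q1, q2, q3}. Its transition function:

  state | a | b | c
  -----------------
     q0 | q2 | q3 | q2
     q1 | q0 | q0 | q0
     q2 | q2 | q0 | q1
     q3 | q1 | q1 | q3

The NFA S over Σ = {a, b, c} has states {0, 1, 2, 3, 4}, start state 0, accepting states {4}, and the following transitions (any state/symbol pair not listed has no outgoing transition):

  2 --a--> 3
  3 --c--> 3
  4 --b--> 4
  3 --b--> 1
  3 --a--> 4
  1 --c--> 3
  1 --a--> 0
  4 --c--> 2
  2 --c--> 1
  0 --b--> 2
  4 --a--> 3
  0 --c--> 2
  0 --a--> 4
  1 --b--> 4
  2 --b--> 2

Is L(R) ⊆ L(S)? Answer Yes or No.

No

The string b is in L(R) but not in L(S).
So L(R) ⊄ L(S).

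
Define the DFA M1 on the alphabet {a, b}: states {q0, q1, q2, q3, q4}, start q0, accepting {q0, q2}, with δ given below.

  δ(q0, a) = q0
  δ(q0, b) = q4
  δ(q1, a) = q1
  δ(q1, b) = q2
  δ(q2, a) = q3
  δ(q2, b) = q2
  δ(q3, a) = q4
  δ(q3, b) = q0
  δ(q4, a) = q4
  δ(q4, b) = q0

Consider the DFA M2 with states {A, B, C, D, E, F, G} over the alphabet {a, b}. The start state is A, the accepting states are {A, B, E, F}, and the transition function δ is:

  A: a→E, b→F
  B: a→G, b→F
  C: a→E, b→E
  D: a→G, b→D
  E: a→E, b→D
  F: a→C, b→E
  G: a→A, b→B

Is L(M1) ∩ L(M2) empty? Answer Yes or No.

The empty string ε is accepted by both M1 and M2.
Hence L(M1) ∩ L(M2) ≠ ∅.

No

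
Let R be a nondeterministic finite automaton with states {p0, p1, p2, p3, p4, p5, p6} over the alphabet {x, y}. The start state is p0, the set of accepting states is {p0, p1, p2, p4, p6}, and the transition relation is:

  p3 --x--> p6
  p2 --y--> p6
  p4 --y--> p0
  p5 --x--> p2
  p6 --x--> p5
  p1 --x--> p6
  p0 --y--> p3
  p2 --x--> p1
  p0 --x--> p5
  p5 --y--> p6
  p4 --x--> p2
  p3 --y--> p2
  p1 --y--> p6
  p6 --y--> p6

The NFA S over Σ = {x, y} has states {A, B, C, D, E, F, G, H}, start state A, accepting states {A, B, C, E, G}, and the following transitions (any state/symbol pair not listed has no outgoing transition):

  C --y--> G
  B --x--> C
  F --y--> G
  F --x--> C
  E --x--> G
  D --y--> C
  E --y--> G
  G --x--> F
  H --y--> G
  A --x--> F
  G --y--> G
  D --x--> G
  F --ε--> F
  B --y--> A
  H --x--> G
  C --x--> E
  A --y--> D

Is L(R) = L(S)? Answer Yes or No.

Exploring the product automaton R × S from the start pair (p0, A), following both machines on each input symbol, reaches 6 state pairs: (p0, A), (p5, F), (p3, D), (p2, C), (p6, G), (p1, E).
R accepts in {p0, p1, p2, p4, p6} and S accepts in {A, B, C, E, G}. In every reachable pair the two components are either both accepting — (p0, A), (p2, C), (p6, G), (p1, E) — or both non-accepting, so no string is accepted by exactly one of the machines: L(R) \ L(S) and L(S) \ L(R) are both empty.
Hence every string is accepted by R iff it is accepted by S, and the two languages coincide.

Yes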